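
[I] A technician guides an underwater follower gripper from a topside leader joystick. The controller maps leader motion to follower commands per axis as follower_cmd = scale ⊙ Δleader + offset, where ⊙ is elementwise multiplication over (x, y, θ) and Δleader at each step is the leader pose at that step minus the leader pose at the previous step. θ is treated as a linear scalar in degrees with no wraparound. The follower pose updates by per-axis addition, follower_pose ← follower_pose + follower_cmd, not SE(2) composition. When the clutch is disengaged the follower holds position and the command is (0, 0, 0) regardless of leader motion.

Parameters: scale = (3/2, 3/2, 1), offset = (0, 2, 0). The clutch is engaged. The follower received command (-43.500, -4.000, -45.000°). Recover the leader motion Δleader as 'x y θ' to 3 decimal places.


-29.000 -4.000 -45.000

axis x: (-43.500 − 0) / (3/2) = -29.000
axis y: (-4.000 − 2) / (3/2) = -4.000
axis θ: (-45.000 − 0) / (1) = -45.000


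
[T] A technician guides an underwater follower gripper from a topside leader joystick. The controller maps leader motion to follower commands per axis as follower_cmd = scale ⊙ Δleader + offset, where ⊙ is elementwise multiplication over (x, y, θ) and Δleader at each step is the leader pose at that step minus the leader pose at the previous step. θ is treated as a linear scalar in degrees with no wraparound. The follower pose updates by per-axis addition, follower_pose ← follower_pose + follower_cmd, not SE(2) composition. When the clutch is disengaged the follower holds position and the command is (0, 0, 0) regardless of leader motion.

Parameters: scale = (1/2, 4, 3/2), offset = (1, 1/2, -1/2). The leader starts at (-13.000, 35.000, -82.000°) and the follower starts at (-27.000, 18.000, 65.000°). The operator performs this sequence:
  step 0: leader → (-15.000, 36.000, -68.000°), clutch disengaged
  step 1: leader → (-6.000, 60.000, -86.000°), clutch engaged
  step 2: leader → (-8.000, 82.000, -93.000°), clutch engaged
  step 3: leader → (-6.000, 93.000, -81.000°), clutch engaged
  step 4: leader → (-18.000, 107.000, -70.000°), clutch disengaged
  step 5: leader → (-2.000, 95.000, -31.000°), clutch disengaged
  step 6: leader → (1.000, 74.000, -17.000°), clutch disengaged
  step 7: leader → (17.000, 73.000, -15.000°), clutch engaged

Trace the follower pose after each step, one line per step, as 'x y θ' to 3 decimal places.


-27.000 18.000 65.000
-21.500 114.500 37.500
-21.500 203.000 26.500
-19.500 247.500 44.000
-19.500 247.500 44.000
-19.500 247.500 44.000
-19.500 247.500 44.000
-10.500 244.000 46.500

step 0: Δleader=(-2.000, 1.000, 14.000°), disengaged; cmd=(0,0,0) → follower holds at (-27.000, 18.000, 65.000°)
step 1: Δleader=(9.000, 24.000, -18.000°), engaged; cmd=(5.500, 96.500, -27.500°) → follower=(-21.500, 114.500, 37.500°)
step 2: Δleader=(-2.000, 22.000, -7.000°), engaged; cmd=(0.000, 88.500, -11.000°) → follower=(-21.500, 203.000, 26.500°)
step 3: Δleader=(2.000, 11.000, 12.000°), engaged; cmd=(2.000, 44.500, 17.500°) → follower=(-19.500, 247.500, 44.000°)
step 4: Δleader=(-12.000, 14.000, 11.000°), disengaged; cmd=(0,0,0) → follower holds at (-19.500, 247.500, 44.000°)
step 5: Δleader=(16.000, -12.000, 39.000°), disengaged; cmd=(0,0,0) → follower holds at (-19.500, 247.500, 44.000°)
step 6: Δleader=(3.000, -21.000, 14.000°), disengaged; cmd=(0,0,0) → follower holds at (-19.500, 247.500, 44.000°)
step 7: Δleader=(16.000, -1.000, 2.000°), engaged; cmd=(9.000, -3.500, 2.500°) → follower=(-10.500, 244.000, 46.500°)


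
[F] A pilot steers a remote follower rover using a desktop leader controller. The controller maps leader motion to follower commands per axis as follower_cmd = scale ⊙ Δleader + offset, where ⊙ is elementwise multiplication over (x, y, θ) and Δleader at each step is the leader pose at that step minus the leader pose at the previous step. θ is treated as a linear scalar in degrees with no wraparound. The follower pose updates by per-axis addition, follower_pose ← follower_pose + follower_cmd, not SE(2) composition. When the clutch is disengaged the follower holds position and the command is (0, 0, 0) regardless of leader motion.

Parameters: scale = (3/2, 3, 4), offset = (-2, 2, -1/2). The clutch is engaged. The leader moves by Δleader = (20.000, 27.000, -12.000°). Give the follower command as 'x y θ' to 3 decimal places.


28.000 83.000 -48.500

axis x: 3/2·20.000 + -2 = 28.000
axis y: 3·27.000 + 2 = 83.000
axis θ: 4·-12.000 + -1/2 = -48.500


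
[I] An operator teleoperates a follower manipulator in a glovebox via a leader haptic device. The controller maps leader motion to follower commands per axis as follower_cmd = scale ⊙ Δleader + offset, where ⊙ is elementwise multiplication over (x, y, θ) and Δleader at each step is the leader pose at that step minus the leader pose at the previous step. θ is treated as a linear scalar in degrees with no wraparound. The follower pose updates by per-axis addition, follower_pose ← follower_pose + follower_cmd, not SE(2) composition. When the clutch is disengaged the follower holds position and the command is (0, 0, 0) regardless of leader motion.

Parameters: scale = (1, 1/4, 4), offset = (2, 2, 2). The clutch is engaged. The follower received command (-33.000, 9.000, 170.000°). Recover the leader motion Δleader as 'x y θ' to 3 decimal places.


axis x: (-33.000 − 2) / (1) = -35.000
axis y: (9.000 − 2) / (1/4) = 28.000
axis θ: (170.000 − 2) / (4) = 42.000

-35.000 28.000 42.000


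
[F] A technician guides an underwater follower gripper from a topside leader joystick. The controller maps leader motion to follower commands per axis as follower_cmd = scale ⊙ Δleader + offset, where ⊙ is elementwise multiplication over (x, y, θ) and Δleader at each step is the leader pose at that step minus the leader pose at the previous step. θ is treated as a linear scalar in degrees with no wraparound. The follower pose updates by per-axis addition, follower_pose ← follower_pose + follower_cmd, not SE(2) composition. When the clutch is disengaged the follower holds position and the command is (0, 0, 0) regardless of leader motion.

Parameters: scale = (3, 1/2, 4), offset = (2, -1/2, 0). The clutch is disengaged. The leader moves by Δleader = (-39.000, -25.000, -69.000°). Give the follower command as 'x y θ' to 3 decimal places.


0.000 0.000 0.000

clutch disengaged → follower holds; cmd = (0, 0, 0)


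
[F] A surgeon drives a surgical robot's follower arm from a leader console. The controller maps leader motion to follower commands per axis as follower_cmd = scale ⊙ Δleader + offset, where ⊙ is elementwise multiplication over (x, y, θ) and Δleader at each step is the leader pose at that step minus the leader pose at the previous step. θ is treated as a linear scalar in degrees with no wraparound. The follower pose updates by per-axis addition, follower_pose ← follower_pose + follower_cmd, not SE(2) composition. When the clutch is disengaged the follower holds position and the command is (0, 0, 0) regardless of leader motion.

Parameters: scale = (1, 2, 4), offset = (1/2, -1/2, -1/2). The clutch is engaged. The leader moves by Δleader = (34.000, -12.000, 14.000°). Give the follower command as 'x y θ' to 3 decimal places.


34.500 -24.500 55.500

axis x: 1·34.000 + 1/2 = 34.500
axis y: 2·-12.000 + -1/2 = -24.500
axis θ: 4·14.000 + -1/2 = 55.500


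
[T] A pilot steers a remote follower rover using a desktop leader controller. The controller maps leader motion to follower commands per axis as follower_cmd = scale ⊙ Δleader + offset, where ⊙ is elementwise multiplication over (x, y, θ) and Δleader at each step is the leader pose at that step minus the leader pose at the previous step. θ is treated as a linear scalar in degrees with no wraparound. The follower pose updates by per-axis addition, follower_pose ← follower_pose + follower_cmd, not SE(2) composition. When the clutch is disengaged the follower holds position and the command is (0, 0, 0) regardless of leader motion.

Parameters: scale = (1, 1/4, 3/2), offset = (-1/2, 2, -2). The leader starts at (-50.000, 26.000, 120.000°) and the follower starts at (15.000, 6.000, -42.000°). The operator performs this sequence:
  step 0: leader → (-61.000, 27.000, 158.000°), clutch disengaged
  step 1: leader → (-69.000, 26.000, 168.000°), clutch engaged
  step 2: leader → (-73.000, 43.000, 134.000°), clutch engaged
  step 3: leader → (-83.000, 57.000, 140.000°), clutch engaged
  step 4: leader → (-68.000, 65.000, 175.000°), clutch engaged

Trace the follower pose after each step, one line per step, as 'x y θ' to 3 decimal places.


step 0: Δleader=(-11.000, 1.000, 38.000°), disengaged; cmd=(0,0,0) → follower holds at (15.000, 6.000, -42.000°)
step 1: Δleader=(-8.000, -1.000, 10.000°), engaged; cmd=(-8.500, 1.750, 13.000°) → follower=(6.500, 7.750, -29.000°)
step 2: Δleader=(-4.000, 17.000, -34.000°), engaged; cmd=(-4.500, 6.250, -53.000°) → follower=(2.000, 14.000, -82.000°)
step 3: Δleader=(-10.000, 14.000, 6.000°), engaged; cmd=(-10.500, 5.500, 7.000°) → follower=(-8.500, 19.500, -75.000°)
step 4: Δleader=(15.000, 8.000, 35.000°), engaged; cmd=(14.500, 4.000, 50.500°) → follower=(6.000, 23.500, -24.500°)

15.000 6.000 -42.000
6.500 7.750 -29.000
2.000 14.000 -82.000
-8.500 19.500 -75.000
6.000 23.500 -24.500


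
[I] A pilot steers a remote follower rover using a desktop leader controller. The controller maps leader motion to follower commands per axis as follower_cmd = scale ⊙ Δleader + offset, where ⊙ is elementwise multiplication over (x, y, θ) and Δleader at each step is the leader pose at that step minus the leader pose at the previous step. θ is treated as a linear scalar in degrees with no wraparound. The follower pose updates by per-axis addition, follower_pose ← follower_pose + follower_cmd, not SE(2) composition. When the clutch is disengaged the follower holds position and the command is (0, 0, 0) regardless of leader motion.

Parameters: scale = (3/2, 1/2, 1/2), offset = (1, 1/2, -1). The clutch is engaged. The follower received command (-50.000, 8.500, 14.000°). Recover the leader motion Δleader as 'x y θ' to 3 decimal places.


-34.000 16.000 30.000

axis x: (-50.000 − 1) / (3/2) = -34.000
axis y: (8.500 − 1/2) / (1/2) = 16.000
axis θ: (14.000 − -1) / (1/2) = 30.000


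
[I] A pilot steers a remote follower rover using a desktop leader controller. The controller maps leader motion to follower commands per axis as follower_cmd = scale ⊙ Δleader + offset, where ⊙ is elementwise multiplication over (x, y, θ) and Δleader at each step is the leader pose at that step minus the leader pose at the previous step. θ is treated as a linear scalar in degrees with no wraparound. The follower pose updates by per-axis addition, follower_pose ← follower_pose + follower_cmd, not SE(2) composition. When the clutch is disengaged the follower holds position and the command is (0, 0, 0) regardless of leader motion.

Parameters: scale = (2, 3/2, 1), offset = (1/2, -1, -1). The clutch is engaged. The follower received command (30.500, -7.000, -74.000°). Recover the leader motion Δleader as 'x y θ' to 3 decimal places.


axis x: (30.500 − 1/2) / (2) = 15.000
axis y: (-7.000 − -1) / (3/2) = -4.000
axis θ: (-74.000 − -1) / (1) = -73.000

15.000 -4.000 -73.000


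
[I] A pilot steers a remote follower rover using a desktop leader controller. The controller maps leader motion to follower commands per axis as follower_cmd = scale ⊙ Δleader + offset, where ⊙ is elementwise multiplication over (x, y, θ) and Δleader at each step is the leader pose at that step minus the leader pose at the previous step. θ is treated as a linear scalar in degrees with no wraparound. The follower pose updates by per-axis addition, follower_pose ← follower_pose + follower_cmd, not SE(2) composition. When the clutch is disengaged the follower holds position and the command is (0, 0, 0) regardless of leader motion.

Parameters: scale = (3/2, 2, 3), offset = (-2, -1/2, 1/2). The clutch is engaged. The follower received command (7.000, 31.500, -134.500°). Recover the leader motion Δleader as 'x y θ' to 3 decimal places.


axis x: (7.000 − -2) / (3/2) = 6.000
axis y: (31.500 − -1/2) / (2) = 16.000
axis θ: (-134.500 − 1/2) / (3) = -45.000

6.000 16.000 -45.000


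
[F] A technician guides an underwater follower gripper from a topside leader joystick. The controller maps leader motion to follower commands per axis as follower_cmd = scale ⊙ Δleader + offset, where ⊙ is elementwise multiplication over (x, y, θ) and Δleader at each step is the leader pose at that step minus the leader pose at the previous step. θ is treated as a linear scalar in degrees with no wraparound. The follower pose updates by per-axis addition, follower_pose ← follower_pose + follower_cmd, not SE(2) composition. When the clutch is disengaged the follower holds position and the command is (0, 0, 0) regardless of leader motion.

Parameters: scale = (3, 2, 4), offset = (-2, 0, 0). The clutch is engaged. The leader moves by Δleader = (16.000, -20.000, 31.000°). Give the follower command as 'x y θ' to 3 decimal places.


axis x: 3·16.000 + -2 = 46.000
axis y: 2·-20.000 + 0 = -40.000
axis θ: 4·31.000 + 0 = 124.000

46.000 -40.000 124.000


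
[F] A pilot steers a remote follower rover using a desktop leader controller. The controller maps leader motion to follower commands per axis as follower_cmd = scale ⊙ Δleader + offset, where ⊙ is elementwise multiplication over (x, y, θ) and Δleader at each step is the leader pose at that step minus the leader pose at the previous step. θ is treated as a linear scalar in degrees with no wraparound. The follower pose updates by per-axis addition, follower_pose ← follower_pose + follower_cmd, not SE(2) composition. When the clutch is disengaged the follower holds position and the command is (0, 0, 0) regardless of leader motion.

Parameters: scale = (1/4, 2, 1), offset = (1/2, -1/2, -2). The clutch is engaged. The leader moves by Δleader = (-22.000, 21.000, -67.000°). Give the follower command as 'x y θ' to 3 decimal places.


-5.000 41.500 -69.000

axis x: 1/4·-22.000 + 1/2 = -5.000
axis y: 2·21.000 + -1/2 = 41.500
axis θ: 1·-67.000 + -2 = -69.000


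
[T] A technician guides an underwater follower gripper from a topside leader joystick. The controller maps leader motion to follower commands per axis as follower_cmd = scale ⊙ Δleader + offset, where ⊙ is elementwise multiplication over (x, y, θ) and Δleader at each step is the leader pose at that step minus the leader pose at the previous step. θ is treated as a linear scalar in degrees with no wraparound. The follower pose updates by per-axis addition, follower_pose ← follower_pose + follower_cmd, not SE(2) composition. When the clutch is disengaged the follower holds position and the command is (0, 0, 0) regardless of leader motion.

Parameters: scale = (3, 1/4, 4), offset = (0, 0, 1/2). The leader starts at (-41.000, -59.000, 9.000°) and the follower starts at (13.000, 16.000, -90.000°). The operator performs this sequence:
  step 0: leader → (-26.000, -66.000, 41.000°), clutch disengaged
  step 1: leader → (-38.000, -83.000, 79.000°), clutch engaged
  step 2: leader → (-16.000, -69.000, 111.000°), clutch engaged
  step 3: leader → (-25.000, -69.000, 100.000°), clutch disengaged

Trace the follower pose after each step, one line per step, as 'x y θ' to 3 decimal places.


step 0: Δleader=(15.000, -7.000, 32.000°), disengaged; cmd=(0,0,0) → follower holds at (13.000, 16.000, -90.000°)
step 1: Δleader=(-12.000, -17.000, 38.000°), engaged; cmd=(-36.000, -4.250, 152.500°) → follower=(-23.000, 11.750, 62.500°)
step 2: Δleader=(22.000, 14.000, 32.000°), engaged; cmd=(66.000, 3.500, 128.500°) → follower=(43.000, 15.250, 191.000°)
step 3: Δleader=(-9.000, 0.000, -11.000°), disengaged; cmd=(0,0,0) → follower holds at (43.000, 15.250, 191.000°)

13.000 16.000 -90.000
-23.000 11.750 62.500
43.000 15.250 191.000
43.000 15.250 191.000


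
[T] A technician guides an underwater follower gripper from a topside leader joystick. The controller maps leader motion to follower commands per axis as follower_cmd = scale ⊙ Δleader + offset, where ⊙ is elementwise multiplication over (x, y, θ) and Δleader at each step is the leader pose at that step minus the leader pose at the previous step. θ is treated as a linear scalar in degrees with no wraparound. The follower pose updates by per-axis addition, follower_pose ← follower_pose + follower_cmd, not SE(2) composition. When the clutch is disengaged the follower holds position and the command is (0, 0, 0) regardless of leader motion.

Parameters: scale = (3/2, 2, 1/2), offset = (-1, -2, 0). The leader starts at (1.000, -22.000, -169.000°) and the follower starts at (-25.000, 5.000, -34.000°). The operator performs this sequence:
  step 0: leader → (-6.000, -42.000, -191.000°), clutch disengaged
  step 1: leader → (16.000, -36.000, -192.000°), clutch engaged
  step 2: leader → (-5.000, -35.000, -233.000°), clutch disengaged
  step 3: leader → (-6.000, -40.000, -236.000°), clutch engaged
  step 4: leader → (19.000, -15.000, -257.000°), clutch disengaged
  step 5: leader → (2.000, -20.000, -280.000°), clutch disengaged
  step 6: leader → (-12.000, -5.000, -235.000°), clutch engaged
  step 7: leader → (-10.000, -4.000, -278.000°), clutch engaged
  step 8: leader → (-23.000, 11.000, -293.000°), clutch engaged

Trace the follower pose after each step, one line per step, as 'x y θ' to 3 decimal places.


-25.000 5.000 -34.000
7.000 15.000 -34.500
7.000 15.000 -34.500
4.500 3.000 -36.000
4.500 3.000 -36.000
4.500 3.000 -36.000
-17.500 31.000 -13.500
-15.500 31.000 -35.000
-36.000 59.000 -42.500

step 0: Δleader=(-7.000, -20.000, -22.000°), disengaged; cmd=(0,0,0) → follower holds at (-25.000, 5.000, -34.000°)
step 1: Δleader=(22.000, 6.000, -1.000°), engaged; cmd=(32.000, 10.000, -0.500°) → follower=(7.000, 15.000, -34.500°)
step 2: Δleader=(-21.000, 1.000, -41.000°), disengaged; cmd=(0,0,0) → follower holds at (7.000, 15.000, -34.500°)
step 3: Δleader=(-1.000, -5.000, -3.000°), engaged; cmd=(-2.500, -12.000, -1.500°) → follower=(4.500, 3.000, -36.000°)
step 4: Δleader=(25.000, 25.000, -21.000°), disengaged; cmd=(0,0,0) → follower holds at (4.500, 3.000, -36.000°)
step 5: Δleader=(-17.000, -5.000, -23.000°), disengaged; cmd=(0,0,0) → follower holds at (4.500, 3.000, -36.000°)
step 6: Δleader=(-14.000, 15.000, 45.000°), engaged; cmd=(-22.000, 28.000, 22.500°) → follower=(-17.500, 31.000, -13.500°)
step 7: Δleader=(2.000, 1.000, -43.000°), engaged; cmd=(2.000, 0.000, -21.500°) → follower=(-15.500, 31.000, -35.000°)
step 8: Δleader=(-13.000, 15.000, -15.000°), engaged; cmd=(-20.500, 28.000, -7.500°) → follower=(-36.000, 59.000, -42.500°)


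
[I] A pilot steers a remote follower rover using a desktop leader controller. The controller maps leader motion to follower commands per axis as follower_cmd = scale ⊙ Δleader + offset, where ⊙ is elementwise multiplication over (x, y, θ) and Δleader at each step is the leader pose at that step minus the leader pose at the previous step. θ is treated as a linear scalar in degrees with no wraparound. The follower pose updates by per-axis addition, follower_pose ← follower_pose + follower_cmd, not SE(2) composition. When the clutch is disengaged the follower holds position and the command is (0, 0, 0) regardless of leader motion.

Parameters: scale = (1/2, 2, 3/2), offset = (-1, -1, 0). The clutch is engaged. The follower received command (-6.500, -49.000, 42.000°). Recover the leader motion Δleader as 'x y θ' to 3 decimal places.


-11.000 -24.000 28.000

axis x: (-6.500 − -1) / (1/2) = -11.000
axis y: (-49.000 − -1) / (2) = -24.000
axis θ: (42.000 − 0) / (3/2) = 28.000


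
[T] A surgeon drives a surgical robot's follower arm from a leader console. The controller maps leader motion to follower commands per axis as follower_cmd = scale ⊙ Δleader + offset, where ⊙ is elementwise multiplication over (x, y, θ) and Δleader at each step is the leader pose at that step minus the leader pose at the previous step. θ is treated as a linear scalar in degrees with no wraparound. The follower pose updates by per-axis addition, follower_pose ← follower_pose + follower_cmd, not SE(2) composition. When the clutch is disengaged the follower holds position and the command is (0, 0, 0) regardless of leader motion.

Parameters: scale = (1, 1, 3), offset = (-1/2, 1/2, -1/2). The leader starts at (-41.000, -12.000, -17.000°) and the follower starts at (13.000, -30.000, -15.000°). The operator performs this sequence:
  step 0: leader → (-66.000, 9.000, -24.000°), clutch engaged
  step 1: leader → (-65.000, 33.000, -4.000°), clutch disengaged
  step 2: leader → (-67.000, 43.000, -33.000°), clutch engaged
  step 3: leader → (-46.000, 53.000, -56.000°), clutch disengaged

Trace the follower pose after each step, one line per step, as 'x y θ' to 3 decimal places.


-12.500 -8.500 -36.500
-12.500 -8.500 -36.500
-15.000 2.000 -124.000
-15.000 2.000 -124.000

step 0: Δleader=(-25.000, 21.000, -7.000°), engaged; cmd=(-25.500, 21.500, -21.500°) → follower=(-12.500, -8.500, -36.500°)
step 1: Δleader=(1.000, 24.000, 20.000°), disengaged; cmd=(0,0,0) → follower holds at (-12.500, -8.500, -36.500°)
step 2: Δleader=(-2.000, 10.000, -29.000°), engaged; cmd=(-2.500, 10.500, -87.500°) → follower=(-15.000, 2.000, -124.000°)
step 3: Δleader=(21.000, 10.000, -23.000°), disengaged; cmd=(0,0,0) → follower holds at (-15.000, 2.000, -124.000°)


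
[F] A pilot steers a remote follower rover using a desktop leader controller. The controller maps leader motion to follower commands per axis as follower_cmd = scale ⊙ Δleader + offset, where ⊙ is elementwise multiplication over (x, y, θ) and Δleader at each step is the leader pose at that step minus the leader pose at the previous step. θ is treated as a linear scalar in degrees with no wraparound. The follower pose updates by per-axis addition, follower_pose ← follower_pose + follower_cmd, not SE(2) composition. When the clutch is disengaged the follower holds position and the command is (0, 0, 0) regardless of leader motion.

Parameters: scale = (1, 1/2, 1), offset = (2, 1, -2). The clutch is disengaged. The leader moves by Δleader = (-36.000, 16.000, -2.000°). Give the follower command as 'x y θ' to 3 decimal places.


0.000 0.000 0.000

clutch disengaged → follower holds; cmd = (0, 0, 0)


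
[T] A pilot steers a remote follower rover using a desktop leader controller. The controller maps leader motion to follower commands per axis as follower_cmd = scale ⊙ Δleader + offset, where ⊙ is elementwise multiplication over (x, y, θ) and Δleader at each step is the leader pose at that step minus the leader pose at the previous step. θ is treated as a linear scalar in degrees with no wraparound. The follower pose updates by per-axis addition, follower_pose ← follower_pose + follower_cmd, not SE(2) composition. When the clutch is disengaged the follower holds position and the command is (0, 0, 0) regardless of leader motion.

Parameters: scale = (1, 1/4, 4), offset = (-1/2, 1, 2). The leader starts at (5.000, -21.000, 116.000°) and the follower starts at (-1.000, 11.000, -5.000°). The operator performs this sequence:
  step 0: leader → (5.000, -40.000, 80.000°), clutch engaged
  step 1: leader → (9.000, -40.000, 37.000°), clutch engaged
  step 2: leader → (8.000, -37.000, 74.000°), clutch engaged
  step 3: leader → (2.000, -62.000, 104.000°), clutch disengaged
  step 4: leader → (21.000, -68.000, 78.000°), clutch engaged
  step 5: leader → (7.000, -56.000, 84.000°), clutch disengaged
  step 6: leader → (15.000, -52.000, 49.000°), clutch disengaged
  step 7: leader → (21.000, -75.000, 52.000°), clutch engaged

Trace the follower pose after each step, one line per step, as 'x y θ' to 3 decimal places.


step 0: Δleader=(0.000, -19.000, -36.000°), engaged; cmd=(-0.500, -3.750, -142.000°) → follower=(-1.500, 7.250, -147.000°)
step 1: Δleader=(4.000, 0.000, -43.000°), engaged; cmd=(3.500, 1.000, -170.000°) → follower=(2.000, 8.250, -317.000°)
step 2: Δleader=(-1.000, 3.000, 37.000°), engaged; cmd=(-1.500, 1.750, 150.000°) → follower=(0.500, 10.000, -167.000°)
step 3: Δleader=(-6.000, -25.000, 30.000°), disengaged; cmd=(0,0,0) → follower holds at (0.500, 10.000, -167.000°)
step 4: Δleader=(19.000, -6.000, -26.000°), engaged; cmd=(18.500, -0.500, -102.000°) → follower=(19.000, 9.500, -269.000°)
step 5: Δleader=(-14.000, 12.000, 6.000°), disengaged; cmd=(0,0,0) → follower holds at (19.000, 9.500, -269.000°)
step 6: Δleader=(8.000, 4.000, -35.000°), disengaged; cmd=(0,0,0) → follower holds at (19.000, 9.500, -269.000°)
step 7: Δleader=(6.000, -23.000, 3.000°), engaged; cmd=(5.500, -4.750, 14.000°) → follower=(24.500, 4.750, -255.000°)

-1.500 7.250 -147.000
2.000 8.250 -317.000
0.500 10.000 -167.000
0.500 10.000 -167.000
19.000 9.500 -269.000
19.000 9.500 -269.000
19.000 9.500 -269.000
24.500 4.750 -255.000


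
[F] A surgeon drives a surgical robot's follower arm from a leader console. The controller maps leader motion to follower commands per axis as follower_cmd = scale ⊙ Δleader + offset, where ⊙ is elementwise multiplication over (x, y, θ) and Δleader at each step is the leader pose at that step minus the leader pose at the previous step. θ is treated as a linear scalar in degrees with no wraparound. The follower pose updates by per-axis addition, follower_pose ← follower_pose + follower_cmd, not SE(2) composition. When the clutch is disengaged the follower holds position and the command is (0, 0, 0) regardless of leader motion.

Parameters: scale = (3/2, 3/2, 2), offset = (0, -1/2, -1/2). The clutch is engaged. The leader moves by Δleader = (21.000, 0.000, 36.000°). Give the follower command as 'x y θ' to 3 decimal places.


axis x: 3/2·21.000 + 0 = 31.500
axis y: 3/2·0.000 + -1/2 = -0.500
axis θ: 2·36.000 + -1/2 = 71.500

31.500 -0.500 71.500


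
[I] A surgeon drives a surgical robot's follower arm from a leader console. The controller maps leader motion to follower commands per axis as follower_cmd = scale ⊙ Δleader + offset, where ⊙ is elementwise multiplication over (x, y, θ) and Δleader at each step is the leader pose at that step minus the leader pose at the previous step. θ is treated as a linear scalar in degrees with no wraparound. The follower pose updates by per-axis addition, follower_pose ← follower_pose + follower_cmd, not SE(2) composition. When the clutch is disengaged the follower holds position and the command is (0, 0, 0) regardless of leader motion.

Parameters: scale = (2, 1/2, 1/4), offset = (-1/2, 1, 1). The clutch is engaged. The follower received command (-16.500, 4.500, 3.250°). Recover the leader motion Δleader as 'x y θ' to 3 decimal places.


axis x: (-16.500 − -1/2) / (2) = -8.000
axis y: (4.500 − 1) / (1/2) = 7.000
axis θ: (3.250 − 1) / (1/4) = 9.000

-8.000 7.000 9.000


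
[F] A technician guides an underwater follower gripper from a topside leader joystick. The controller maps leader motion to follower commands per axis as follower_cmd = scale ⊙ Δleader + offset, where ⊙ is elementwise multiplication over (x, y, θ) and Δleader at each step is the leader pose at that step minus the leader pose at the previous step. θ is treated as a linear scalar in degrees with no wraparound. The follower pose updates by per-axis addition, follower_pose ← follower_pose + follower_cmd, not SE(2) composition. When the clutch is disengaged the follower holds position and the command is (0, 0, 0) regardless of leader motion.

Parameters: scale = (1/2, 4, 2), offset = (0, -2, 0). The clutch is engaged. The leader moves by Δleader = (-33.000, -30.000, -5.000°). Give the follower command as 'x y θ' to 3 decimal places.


axis x: 1/2·-33.000 + 0 = -16.500
axis y: 4·-30.000 + -2 = -122.000
axis θ: 2·-5.000 + 0 = -10.000

-16.500 -122.000 -10.000


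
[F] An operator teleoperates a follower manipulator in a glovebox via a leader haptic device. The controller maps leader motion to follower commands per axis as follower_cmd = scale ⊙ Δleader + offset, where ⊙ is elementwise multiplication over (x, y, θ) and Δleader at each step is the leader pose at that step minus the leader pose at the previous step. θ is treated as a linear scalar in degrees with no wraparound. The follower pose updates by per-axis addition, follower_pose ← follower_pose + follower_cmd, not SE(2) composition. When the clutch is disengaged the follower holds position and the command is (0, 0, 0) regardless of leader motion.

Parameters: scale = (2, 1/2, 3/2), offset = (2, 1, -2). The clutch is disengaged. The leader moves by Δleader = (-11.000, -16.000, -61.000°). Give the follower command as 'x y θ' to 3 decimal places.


0.000 0.000 0.000

clutch disengaged → follower holds; cmd = (0, 0, 0)


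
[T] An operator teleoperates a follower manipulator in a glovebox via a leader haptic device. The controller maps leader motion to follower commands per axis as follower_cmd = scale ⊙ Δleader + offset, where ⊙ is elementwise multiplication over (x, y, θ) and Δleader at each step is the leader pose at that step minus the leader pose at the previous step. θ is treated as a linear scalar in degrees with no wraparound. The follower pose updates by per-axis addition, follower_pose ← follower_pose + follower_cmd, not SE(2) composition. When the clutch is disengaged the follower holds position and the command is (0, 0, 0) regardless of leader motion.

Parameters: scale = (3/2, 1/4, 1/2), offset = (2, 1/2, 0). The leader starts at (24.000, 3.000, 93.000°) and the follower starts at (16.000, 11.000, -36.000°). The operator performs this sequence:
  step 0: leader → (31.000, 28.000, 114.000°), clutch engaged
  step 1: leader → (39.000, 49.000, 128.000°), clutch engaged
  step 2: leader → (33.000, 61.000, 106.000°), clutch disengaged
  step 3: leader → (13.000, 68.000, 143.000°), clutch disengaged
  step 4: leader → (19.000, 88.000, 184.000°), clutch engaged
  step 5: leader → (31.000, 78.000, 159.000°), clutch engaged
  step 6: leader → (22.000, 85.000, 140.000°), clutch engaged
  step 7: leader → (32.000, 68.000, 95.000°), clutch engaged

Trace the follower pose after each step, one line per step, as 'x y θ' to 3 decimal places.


step 0: Δleader=(7.000, 25.000, 21.000°), engaged; cmd=(12.500, 6.750, 10.500°) → follower=(28.500, 17.750, -25.500°)
step 1: Δleader=(8.000, 21.000, 14.000°), engaged; cmd=(14.000, 5.750, 7.000°) → follower=(42.500, 23.500, -18.500°)
step 2: Δleader=(-6.000, 12.000, -22.000°), disengaged; cmd=(0,0,0) → follower holds at (42.500, 23.500, -18.500°)
step 3: Δleader=(-20.000, 7.000, 37.000°), disengaged; cmd=(0,0,0) → follower holds at (42.500, 23.500, -18.500°)
step 4: Δleader=(6.000, 20.000, 41.000°), engaged; cmd=(11.000, 5.500, 20.500°) → follower=(53.500, 29.000, 2.000°)
step 5: Δleader=(12.000, -10.000, -25.000°), engaged; cmd=(20.000, -2.000, -12.500°) → follower=(73.500, 27.000, -10.500°)
step 6: Δleader=(-9.000, 7.000, -19.000°), engaged; cmd=(-11.500, 2.250, -9.500°) → follower=(62.000, 29.250, -20.000°)
step 7: Δleader=(10.000, -17.000, -45.000°), engaged; cmd=(17.000, -3.750, -22.500°) → follower=(79.000, 25.500, -42.500°)

28.500 17.750 -25.500
42.500 23.500 -18.500
42.500 23.500 -18.500
42.500 23.500 -18.500
53.500 29.000 2.000
73.500 27.000 -10.500
62.000 29.250 -20.000
79.000 25.500 -42.500


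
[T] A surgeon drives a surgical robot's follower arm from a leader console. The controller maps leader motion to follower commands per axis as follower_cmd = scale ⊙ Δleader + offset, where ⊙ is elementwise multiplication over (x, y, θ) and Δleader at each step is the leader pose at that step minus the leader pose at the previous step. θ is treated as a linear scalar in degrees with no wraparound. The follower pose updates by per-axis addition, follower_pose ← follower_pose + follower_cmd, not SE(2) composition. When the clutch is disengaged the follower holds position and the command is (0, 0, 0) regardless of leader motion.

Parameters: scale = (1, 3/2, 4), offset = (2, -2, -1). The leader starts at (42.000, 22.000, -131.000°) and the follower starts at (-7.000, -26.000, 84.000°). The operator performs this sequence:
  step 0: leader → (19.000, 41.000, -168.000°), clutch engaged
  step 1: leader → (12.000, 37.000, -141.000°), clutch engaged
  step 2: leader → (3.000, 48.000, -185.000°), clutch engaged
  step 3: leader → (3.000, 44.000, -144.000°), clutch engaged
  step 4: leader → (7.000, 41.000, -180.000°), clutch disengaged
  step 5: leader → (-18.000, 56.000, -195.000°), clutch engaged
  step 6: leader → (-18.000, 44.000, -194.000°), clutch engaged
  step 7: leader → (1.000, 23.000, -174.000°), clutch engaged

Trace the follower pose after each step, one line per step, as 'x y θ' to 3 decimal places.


-28.000 0.500 -65.000
-33.000 -7.500 42.000
-40.000 7.000 -135.000
-38.000 -1.000 28.000
-38.000 -1.000 28.000
-61.000 19.500 -33.000
-59.000 -0.500 -30.000
-38.000 -34.000 49.000

step 0: Δleader=(-23.000, 19.000, -37.000°), engaged; cmd=(-21.000, 26.500, -149.000°) → follower=(-28.000, 0.500, -65.000°)
step 1: Δleader=(-7.000, -4.000, 27.000°), engaged; cmd=(-5.000, -8.000, 107.000°) → follower=(-33.000, -7.500, 42.000°)
step 2: Δleader=(-9.000, 11.000, -44.000°), engaged; cmd=(-7.000, 14.500, -177.000°) → follower=(-40.000, 7.000, -135.000°)
step 3: Δleader=(0.000, -4.000, 41.000°), engaged; cmd=(2.000, -8.000, 163.000°) → follower=(-38.000, -1.000, 28.000°)
step 4: Δleader=(4.000, -3.000, -36.000°), disengaged; cmd=(0,0,0) → follower holds at (-38.000, -1.000, 28.000°)
step 5: Δleader=(-25.000, 15.000, -15.000°), engaged; cmd=(-23.000, 20.500, -61.000°) → follower=(-61.000, 19.500, -33.000°)
step 6: Δleader=(0.000, -12.000, 1.000°), engaged; cmd=(2.000, -20.000, 3.000°) → follower=(-59.000, -0.500, -30.000°)
step 7: Δleader=(19.000, -21.000, 20.000°), engaged; cmd=(21.000, -33.500, 79.000°) → follower=(-38.000, -34.000, 49.000°)


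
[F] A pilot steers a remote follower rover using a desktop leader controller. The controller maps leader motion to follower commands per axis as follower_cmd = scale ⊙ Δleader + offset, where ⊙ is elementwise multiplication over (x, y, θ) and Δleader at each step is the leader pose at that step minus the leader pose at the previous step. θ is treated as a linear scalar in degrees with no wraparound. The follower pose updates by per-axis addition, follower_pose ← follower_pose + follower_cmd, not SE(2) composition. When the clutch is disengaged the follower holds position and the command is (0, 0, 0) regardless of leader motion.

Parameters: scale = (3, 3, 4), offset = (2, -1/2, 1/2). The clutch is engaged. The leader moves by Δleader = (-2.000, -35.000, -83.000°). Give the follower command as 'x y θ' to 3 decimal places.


axis x: 3·-2.000 + 2 = -4.000
axis y: 3·-35.000 + -1/2 = -105.500
axis θ: 4·-83.000 + 1/2 = -331.500

-4.000 -105.500 -331.500


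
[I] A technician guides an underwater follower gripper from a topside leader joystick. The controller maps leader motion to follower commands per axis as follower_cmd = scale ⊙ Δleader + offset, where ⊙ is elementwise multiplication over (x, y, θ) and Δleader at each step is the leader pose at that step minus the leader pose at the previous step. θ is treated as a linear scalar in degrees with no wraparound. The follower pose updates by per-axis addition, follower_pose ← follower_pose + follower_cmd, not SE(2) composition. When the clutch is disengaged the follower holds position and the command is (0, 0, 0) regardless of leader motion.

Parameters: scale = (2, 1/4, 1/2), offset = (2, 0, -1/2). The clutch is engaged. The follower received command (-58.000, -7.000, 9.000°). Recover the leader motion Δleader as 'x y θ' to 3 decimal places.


axis x: (-58.000 − 2) / (2) = -30.000
axis y: (-7.000 − 0) / (1/4) = -28.000
axis θ: (9.000 − -1/2) / (1/2) = 19.000

-30.000 -28.000 19.000


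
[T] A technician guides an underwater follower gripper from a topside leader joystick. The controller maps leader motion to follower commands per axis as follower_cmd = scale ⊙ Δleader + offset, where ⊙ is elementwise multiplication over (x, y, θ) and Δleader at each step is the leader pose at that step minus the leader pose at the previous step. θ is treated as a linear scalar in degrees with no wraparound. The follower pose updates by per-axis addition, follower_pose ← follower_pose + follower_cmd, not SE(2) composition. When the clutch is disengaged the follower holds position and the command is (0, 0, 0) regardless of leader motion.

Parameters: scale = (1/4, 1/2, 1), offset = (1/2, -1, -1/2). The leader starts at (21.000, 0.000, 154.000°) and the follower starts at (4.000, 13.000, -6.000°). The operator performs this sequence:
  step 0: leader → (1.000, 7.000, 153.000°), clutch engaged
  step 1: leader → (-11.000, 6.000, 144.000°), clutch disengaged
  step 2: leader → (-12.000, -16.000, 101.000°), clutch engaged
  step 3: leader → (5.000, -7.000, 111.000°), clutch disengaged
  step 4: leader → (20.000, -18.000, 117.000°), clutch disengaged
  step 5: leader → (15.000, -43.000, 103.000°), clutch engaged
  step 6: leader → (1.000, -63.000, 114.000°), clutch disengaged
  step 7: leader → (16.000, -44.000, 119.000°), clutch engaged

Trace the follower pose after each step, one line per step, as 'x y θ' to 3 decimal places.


-0.500 15.500 -7.500
-0.500 15.500 -7.500
-0.250 3.500 -51.000
-0.250 3.500 -51.000
-0.250 3.500 -51.000
-1.000 -10.000 -65.500
-1.000 -10.000 -65.500
3.250 -1.500 -61.000

step 0: Δleader=(-20.000, 7.000, -1.000°), engaged; cmd=(-4.500, 2.500, -1.500°) → follower=(-0.500, 15.500, -7.500°)
step 1: Δleader=(-12.000, -1.000, -9.000°), disengaged; cmd=(0,0,0) → follower holds at (-0.500, 15.500, -7.500°)
step 2: Δleader=(-1.000, -22.000, -43.000°), engaged; cmd=(0.250, -12.000, -43.500°) → follower=(-0.250, 3.500, -51.000°)
step 3: Δleader=(17.000, 9.000, 10.000°), disengaged; cmd=(0,0,0) → follower holds at (-0.250, 3.500, -51.000°)
step 4: Δleader=(15.000, -11.000, 6.000°), disengaged; cmd=(0,0,0) → follower holds at (-0.250, 3.500, -51.000°)
step 5: Δleader=(-5.000, -25.000, -14.000°), engaged; cmd=(-0.750, -13.500, -14.500°) → follower=(-1.000, -10.000, -65.500°)
step 6: Δleader=(-14.000, -20.000, 11.000°), disengaged; cmd=(0,0,0) → follower holds at (-1.000, -10.000, -65.500°)
step 7: Δleader=(15.000, 19.000, 5.000°), engaged; cmd=(4.250, 8.500, 4.500°) → follower=(3.250, -1.500, -61.000°)


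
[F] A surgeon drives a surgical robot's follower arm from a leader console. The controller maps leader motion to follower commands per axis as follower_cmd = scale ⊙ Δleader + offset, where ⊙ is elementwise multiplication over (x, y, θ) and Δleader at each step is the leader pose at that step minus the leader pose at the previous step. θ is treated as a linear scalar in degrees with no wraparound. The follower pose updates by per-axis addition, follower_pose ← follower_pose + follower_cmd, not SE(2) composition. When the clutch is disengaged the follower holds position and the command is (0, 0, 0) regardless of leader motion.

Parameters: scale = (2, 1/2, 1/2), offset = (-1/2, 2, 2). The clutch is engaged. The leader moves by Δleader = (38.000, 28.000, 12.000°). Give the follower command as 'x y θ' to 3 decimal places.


axis x: 2·38.000 + -1/2 = 75.500
axis y: 1/2·28.000 + 2 = 16.000
axis θ: 1/2·12.000 + 2 = 8.000

75.500 16.000 8.000


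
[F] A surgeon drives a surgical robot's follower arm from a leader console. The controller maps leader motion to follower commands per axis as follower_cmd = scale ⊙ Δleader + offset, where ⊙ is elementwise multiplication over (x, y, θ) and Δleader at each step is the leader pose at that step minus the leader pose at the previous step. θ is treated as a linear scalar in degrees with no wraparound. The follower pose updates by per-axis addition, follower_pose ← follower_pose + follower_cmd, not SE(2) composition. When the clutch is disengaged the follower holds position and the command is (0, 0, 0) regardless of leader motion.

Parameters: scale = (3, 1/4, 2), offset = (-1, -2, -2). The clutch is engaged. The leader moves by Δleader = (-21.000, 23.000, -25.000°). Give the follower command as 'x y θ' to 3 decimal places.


axis x: 3·-21.000 + -1 = -64.000
axis y: 1/4·23.000 + -2 = 3.750
axis θ: 2·-25.000 + -2 = -52.000

-64.000 3.750 -52.000
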